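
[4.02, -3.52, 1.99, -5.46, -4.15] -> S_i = Random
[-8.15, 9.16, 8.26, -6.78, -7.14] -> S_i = Random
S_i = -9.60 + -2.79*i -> [-9.6, -12.39, -15.18, -17.97, -20.76]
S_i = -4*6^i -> [-4, -24, -144, -864, -5184]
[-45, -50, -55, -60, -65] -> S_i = -45 + -5*i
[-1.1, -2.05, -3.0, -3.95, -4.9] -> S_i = -1.10 + -0.95*i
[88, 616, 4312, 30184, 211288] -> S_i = 88*7^i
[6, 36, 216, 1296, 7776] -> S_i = 6*6^i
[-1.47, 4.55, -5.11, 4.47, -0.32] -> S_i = Random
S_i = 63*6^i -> [63, 378, 2268, 13608, 81648]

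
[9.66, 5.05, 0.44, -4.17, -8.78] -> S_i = 9.66 + -4.61*i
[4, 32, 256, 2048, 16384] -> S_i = 4*8^i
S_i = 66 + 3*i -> [66, 69, 72, 75, 78]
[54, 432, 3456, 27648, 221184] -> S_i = 54*8^i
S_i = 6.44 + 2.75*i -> [6.44, 9.19, 11.94, 14.69, 17.44]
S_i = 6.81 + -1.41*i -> [6.81, 5.4, 3.99, 2.58, 1.17]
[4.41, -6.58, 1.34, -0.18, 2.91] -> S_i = Random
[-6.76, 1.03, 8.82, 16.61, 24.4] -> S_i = -6.76 + 7.79*i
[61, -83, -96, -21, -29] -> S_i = Random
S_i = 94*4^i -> [94, 376, 1504, 6016, 24064]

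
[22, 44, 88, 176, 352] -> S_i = 22*2^i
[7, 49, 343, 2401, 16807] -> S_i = 7*7^i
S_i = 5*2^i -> [5, 10, 20, 40, 80]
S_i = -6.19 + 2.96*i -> [-6.19, -3.23, -0.27, 2.69, 5.65]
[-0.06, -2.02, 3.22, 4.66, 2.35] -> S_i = Random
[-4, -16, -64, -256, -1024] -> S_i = -4*4^i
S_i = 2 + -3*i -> [2, -1, -4, -7, -10]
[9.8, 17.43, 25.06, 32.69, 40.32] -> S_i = 9.80 + 7.63*i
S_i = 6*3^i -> [6, 18, 54, 162, 486]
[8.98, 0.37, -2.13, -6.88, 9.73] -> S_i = Random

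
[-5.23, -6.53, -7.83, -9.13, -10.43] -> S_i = -5.23 + -1.30*i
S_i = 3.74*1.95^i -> [3.74, 7.29, 14.22, 27.73, 54.08]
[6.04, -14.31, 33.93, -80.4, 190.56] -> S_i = 6.04*(-2.37)^i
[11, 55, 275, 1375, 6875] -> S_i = 11*5^i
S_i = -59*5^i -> [-59, -295, -1475, -7375, -36875]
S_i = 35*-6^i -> [35, -210, 1260, -7560, 45360]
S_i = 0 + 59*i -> [0, 59, 118, 177, 236]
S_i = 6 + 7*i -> [6, 13, 20, 27, 34]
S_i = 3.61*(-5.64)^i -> [3.61, -20.36, 114.83, -647.66, 3652.78]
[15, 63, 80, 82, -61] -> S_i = Random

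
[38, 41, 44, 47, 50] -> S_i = 38 + 3*i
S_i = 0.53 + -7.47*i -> [0.53, -6.94, -14.41, -21.88, -29.35]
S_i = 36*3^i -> [36, 108, 324, 972, 2916]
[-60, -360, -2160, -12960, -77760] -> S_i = -60*6^i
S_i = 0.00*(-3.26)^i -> [0.0, -0.0, 0.0, -0.0, 0.0]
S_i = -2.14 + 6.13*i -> [-2.14, 3.99, 10.12, 16.25, 22.38]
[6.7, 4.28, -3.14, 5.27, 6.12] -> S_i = Random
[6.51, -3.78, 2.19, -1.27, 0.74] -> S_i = 6.51*(-0.58)^i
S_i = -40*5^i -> [-40, -200, -1000, -5000, -25000]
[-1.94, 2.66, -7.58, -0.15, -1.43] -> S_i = Random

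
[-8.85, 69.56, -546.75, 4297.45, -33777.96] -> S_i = -8.85*(-7.86)^i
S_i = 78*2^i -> [78, 156, 312, 624, 1248]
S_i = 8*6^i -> [8, 48, 288, 1728, 10368]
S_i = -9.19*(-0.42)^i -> [-9.19, 3.86, -1.62, 0.68, -0.29]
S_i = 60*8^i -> [60, 480, 3840, 30720, 245760]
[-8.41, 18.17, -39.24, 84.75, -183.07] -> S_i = -8.41*(-2.16)^i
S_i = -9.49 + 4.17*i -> [-9.49, -5.32, -1.15, 3.02, 7.19]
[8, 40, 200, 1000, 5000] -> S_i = 8*5^i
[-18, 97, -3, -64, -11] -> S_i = Random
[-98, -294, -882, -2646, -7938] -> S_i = -98*3^i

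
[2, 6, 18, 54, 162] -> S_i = 2*3^i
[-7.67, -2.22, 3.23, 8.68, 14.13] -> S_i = -7.67 + 5.45*i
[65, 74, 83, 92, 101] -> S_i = 65 + 9*i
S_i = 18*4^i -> [18, 72, 288, 1152, 4608]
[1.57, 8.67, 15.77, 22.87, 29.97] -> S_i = 1.57 + 7.10*i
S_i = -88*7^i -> [-88, -616, -4312, -30184, -211288]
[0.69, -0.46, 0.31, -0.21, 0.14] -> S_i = 0.69*(-0.67)^i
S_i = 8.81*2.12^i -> [8.81, 18.68, 39.6, 83.94, 177.96]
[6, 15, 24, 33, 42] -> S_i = 6 + 9*i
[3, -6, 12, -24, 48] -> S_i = 3*-2^i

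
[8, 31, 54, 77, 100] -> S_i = 8 + 23*i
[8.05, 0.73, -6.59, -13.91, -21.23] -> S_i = 8.05 + -7.32*i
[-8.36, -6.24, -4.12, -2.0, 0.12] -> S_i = -8.36 + 2.12*i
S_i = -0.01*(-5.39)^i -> [-0.01, 0.05, -0.29, 1.57, -8.44]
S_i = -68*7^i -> [-68, -476, -3332, -23324, -163268]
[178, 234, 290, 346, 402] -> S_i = 178 + 56*i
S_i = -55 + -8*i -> [-55, -63, -71, -79, -87]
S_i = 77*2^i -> [77, 154, 308, 616, 1232]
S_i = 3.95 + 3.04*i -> [3.95, 6.99, 10.03, 13.07, 16.11]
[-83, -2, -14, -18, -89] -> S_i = Random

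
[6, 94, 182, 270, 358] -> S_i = 6 + 88*i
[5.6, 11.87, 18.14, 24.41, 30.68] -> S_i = 5.60 + 6.27*i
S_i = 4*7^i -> [4, 28, 196, 1372, 9604]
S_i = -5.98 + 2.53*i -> [-5.98, -3.45, -0.92, 1.61, 4.14]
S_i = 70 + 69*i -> [70, 139, 208, 277, 346]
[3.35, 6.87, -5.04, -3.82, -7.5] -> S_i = Random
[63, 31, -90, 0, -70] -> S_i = Random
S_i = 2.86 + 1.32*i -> [2.86, 4.18, 5.5, 6.82, 8.14]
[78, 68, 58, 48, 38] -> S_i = 78 + -10*i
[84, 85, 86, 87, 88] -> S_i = 84 + 1*i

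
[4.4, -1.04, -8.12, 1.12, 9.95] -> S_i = Random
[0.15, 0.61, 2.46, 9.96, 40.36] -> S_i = 0.15*4.05^i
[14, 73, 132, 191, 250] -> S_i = 14 + 59*i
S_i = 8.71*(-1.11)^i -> [8.71, -9.67, 10.73, -11.91, 13.22]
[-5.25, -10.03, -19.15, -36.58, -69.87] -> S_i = -5.25*1.91^i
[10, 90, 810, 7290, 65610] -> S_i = 10*9^i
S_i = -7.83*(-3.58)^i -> [-7.83, 28.03, -100.35, 359.26, -1286.16]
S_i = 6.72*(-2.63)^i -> [6.72, -17.67, 46.48, -122.25, 321.51]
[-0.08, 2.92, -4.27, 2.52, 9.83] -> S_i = Random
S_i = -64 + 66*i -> [-64, 2, 68, 134, 200]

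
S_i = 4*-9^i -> [4, -36, 324, -2916, 26244]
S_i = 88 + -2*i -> [88, 86, 84, 82, 80]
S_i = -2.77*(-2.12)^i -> [-2.77, 5.87, -12.45, 26.39, -55.95]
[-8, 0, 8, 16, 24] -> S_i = -8 + 8*i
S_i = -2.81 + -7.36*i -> [-2.81, -10.17, -17.53, -24.89, -32.25]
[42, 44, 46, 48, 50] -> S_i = 42 + 2*i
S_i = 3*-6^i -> [3, -18, 108, -648, 3888]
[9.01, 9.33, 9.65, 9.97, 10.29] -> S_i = 9.01 + 0.32*i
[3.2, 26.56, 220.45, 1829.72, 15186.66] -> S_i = 3.20*8.30^i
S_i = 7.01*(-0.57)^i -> [7.01, -4.0, 2.28, -1.3, 0.74]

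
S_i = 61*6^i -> [61, 366, 2196, 13176, 79056]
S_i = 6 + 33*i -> [6, 39, 72, 105, 138]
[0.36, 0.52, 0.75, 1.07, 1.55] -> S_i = 0.36*1.44^i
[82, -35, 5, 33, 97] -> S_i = Random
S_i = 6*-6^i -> [6, -36, 216, -1296, 7776]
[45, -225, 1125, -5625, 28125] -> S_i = 45*-5^i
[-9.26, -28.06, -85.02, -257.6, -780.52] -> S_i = -9.26*3.03^i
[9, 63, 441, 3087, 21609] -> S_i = 9*7^i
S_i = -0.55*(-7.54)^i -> [-0.55, 4.15, -31.27, 235.76, -1777.66]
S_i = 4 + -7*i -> [4, -3, -10, -17, -24]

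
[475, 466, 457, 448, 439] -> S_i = 475 + -9*i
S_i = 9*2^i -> [9, 18, 36, 72, 144]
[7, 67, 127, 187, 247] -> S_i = 7 + 60*i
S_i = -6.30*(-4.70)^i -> [-6.3, 29.61, -139.17, 654.08, -3074.2]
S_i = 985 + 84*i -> [985, 1069, 1153, 1237, 1321]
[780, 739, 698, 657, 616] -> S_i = 780 + -41*i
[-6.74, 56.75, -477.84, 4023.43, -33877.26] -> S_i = -6.74*(-8.42)^i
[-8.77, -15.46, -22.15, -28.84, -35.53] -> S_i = -8.77 + -6.69*i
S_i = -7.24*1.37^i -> [-7.24, -9.92, -13.59, -18.62, -25.5]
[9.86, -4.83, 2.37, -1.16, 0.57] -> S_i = 9.86*(-0.49)^i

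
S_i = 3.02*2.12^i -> [3.02, 6.4, 13.57, 28.77, 61.0]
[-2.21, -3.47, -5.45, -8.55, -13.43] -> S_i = -2.21*1.57^i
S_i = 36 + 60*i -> [36, 96, 156, 216, 276]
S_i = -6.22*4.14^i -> [-6.22, -25.75, -106.61, -441.36, -1827.22]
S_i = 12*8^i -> [12, 96, 768, 6144, 49152]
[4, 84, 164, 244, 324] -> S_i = 4 + 80*i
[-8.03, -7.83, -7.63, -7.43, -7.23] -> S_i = -8.03 + 0.20*i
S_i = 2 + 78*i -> [2, 80, 158, 236, 314]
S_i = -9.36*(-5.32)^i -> [-9.36, 49.8, -264.91, 1409.32, -7497.6]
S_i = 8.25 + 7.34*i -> [8.25, 15.59, 22.93, 30.27, 37.61]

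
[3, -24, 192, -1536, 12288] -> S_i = 3*-8^i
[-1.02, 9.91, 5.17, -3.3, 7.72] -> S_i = Random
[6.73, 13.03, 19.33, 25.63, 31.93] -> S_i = 6.73 + 6.30*i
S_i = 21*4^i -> [21, 84, 336, 1344, 5376]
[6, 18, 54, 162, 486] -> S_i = 6*3^i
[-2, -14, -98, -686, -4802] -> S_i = -2*7^i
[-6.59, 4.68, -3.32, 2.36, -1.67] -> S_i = -6.59*(-0.71)^i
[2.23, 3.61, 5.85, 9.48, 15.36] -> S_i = 2.23*1.62^i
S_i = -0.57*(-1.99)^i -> [-0.57, 1.13, -2.26, 4.49, -8.94]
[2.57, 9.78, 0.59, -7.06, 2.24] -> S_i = Random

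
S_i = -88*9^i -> [-88, -792, -7128, -64152, -577368]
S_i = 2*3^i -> [2, 6, 18, 54, 162]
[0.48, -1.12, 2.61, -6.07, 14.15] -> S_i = 0.48*(-2.33)^i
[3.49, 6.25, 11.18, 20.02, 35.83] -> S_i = 3.49*1.79^i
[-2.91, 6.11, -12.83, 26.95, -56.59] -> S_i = -2.91*(-2.10)^i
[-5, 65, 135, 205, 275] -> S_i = -5 + 70*i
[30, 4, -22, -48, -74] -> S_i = 30 + -26*i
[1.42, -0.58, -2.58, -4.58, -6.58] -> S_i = 1.42 + -2.00*i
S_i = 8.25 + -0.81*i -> [8.25, 7.44, 6.63, 5.82, 5.01]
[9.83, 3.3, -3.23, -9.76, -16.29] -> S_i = 9.83 + -6.53*i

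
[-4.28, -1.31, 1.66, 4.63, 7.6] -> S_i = -4.28 + 2.97*i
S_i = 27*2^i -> [27, 54, 108, 216, 432]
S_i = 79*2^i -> [79, 158, 316, 632, 1264]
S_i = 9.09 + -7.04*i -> [9.09, 2.05, -4.99, -12.03, -19.07]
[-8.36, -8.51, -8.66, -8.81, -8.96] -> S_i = -8.36 + -0.15*i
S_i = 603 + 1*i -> [603, 604, 605, 606, 607]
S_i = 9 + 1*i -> [9, 10, 11, 12, 13]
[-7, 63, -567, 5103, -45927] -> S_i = -7*-9^i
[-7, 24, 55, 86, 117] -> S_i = -7 + 31*i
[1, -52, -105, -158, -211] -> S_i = 1 + -53*i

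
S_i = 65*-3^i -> [65, -195, 585, -1755, 5265]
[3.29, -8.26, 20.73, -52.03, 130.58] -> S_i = 3.29*(-2.51)^i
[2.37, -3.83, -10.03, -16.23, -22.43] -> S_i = 2.37 + -6.20*i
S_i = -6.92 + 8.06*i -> [-6.92, 1.14, 9.2, 17.26, 25.32]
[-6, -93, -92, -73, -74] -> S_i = Random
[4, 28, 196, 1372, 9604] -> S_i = 4*7^i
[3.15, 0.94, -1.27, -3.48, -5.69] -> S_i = 3.15 + -2.21*i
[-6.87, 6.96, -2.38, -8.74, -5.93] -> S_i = Random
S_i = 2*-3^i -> [2, -6, 18, -54, 162]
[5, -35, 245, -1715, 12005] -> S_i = 5*-7^i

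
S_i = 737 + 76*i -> [737, 813, 889, 965, 1041]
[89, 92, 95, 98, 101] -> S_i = 89 + 3*i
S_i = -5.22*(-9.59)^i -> [-5.22, 50.06, -480.07, 4603.9, -44151.45]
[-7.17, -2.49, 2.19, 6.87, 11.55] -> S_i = -7.17 + 4.68*i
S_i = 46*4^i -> [46, 184, 736, 2944, 11776]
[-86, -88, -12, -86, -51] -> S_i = Random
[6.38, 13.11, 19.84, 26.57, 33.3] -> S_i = 6.38 + 6.73*i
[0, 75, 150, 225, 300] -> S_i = 0 + 75*i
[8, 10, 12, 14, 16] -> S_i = 8 + 2*i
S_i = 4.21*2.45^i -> [4.21, 10.31, 25.27, 61.91, 151.69]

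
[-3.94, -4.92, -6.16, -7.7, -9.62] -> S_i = -3.94*1.25^i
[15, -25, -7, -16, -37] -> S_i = Random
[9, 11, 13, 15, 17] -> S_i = 9 + 2*i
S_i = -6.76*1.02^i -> [-6.76, -6.9, -7.03, -7.17, -7.32]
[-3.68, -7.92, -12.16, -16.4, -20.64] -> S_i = -3.68 + -4.24*i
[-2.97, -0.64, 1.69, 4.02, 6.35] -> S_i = -2.97 + 2.33*i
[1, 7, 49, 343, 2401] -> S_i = 1*7^i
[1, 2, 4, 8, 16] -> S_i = 1*2^i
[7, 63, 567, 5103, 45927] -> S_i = 7*9^i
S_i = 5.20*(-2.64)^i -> [5.2, -13.73, 36.24, -95.68, 252.59]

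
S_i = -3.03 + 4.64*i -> [-3.03, 1.61, 6.25, 10.89, 15.53]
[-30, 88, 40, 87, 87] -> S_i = Random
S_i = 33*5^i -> [33, 165, 825, 4125, 20625]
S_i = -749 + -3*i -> [-749, -752, -755, -758, -761]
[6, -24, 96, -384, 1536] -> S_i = 6*-4^i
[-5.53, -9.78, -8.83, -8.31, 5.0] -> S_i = Random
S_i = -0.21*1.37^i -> [-0.21, -0.29, -0.39, -0.54, -0.74]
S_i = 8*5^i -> [8, 40, 200, 1000, 5000]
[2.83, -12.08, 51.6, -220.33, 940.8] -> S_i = 2.83*(-4.27)^i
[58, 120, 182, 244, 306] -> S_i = 58 + 62*i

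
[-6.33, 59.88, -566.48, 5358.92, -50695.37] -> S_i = -6.33*(-9.46)^i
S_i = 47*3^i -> [47, 141, 423, 1269, 3807]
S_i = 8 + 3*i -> [8, 11, 14, 17, 20]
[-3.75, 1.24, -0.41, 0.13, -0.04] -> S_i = -3.75*(-0.33)^i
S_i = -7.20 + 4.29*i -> [-7.2, -2.91, 1.38, 5.67, 9.96]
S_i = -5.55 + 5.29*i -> [-5.55, -0.26, 5.03, 10.32, 15.61]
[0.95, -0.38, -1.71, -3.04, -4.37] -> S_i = 0.95 + -1.33*i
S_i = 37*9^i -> [37, 333, 2997, 26973, 242757]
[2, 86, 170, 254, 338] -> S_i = 2 + 84*i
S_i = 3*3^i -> [3, 9, 27, 81, 243]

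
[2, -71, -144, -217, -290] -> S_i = 2 + -73*i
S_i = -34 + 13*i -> [-34, -21, -8, 5, 18]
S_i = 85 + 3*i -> [85, 88, 91, 94, 97]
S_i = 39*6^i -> [39, 234, 1404, 8424, 50544]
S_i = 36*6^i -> [36, 216, 1296, 7776, 46656]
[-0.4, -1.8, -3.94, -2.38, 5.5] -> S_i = Random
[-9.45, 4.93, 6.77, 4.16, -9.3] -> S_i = Random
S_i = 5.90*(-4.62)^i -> [5.9, -27.26, 125.93, -581.81, 2687.94]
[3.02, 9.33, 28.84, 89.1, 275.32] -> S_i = 3.02*3.09^i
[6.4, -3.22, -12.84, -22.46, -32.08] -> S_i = 6.40 + -9.62*i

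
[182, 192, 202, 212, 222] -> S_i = 182 + 10*i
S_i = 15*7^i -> [15, 105, 735, 5145, 36015]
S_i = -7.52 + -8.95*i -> [-7.52, -16.47, -25.42, -34.37, -43.32]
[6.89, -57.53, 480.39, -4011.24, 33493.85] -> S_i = 6.89*(-8.35)^i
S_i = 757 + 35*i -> [757, 792, 827, 862, 897]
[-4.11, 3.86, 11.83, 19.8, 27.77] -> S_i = -4.11 + 7.97*i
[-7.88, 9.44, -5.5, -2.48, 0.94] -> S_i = Random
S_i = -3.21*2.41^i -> [-3.21, -7.74, -18.64, -44.93, -108.29]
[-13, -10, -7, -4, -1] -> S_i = -13 + 3*i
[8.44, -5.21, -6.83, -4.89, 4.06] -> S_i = Random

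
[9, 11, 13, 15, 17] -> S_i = 9 + 2*i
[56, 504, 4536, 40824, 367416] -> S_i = 56*9^i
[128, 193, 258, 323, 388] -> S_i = 128 + 65*i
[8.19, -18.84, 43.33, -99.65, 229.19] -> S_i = 8.19*(-2.30)^i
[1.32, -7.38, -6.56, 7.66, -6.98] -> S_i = Random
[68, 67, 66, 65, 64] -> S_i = 68 + -1*i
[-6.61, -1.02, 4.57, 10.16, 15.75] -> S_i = -6.61 + 5.59*i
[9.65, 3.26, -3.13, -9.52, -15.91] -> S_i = 9.65 + -6.39*i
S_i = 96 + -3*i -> [96, 93, 90, 87, 84]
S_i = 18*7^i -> [18, 126, 882, 6174, 43218]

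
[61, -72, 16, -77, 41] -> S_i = Random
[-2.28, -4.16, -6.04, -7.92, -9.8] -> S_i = -2.28 + -1.88*i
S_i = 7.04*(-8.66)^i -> [7.04, -60.97, 527.97, -4572.21, 39595.35]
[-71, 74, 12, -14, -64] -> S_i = Random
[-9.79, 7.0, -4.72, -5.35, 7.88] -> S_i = Random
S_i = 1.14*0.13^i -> [1.14, 0.15, 0.02, 0.0, 0.0]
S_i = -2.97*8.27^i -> [-2.97, -24.56, -203.13, -1679.86, -13892.44]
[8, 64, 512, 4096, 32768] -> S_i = 8*8^i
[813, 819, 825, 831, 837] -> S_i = 813 + 6*i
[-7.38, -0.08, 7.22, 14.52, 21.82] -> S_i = -7.38 + 7.30*i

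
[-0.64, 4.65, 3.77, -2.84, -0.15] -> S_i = Random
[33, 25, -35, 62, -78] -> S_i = Random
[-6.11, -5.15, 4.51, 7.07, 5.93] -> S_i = Random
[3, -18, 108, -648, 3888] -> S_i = 3*-6^i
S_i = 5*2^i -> [5, 10, 20, 40, 80]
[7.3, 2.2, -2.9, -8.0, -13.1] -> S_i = 7.30 + -5.10*i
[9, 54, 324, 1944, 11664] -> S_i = 9*6^i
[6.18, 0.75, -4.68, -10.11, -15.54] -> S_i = 6.18 + -5.43*i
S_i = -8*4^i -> [-8, -32, -128, -512, -2048]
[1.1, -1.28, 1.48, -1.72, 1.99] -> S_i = 1.10*(-1.16)^i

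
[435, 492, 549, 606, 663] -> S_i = 435 + 57*i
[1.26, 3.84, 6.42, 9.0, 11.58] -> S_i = 1.26 + 2.58*i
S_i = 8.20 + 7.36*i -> [8.2, 15.56, 22.92, 30.28, 37.64]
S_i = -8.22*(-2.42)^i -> [-8.22, 19.89, -48.14, 116.5, -281.92]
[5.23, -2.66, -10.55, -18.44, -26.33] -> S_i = 5.23 + -7.89*i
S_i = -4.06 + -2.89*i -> [-4.06, -6.95, -9.84, -12.73, -15.62]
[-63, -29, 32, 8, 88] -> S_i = Random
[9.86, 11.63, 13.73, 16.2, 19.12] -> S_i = 9.86*1.18^i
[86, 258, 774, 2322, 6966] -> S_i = 86*3^i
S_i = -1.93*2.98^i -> [-1.93, -5.75, -17.14, -51.07, -152.2]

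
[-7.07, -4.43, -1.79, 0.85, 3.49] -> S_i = -7.07 + 2.64*i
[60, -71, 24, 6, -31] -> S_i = Random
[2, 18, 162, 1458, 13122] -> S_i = 2*9^i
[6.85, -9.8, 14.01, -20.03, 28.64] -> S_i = 6.85*(-1.43)^i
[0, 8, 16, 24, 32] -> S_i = 0 + 8*i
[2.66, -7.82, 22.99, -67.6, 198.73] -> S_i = 2.66*(-2.94)^i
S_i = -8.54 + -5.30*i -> [-8.54, -13.84, -19.14, -24.44, -29.74]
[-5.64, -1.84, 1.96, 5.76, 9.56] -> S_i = -5.64 + 3.80*i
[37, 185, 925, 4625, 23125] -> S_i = 37*5^i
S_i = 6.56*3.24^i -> [6.56, 21.25, 68.86, 223.12, 722.91]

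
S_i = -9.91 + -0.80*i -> [-9.91, -10.71, -11.51, -12.31, -13.11]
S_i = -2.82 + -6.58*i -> [-2.82, -9.4, -15.98, -22.56, -29.14]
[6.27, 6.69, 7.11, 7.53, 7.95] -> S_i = 6.27 + 0.42*i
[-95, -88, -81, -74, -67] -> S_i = -95 + 7*i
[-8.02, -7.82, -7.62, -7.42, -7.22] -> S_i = -8.02 + 0.20*i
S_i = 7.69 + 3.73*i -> [7.69, 11.42, 15.15, 18.88, 22.61]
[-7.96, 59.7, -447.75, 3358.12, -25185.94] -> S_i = -7.96*(-7.50)^i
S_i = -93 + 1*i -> [-93, -92, -91, -90, -89]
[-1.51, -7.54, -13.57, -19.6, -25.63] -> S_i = -1.51 + -6.03*i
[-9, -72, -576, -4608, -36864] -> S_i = -9*8^i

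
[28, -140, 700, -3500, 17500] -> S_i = 28*-5^i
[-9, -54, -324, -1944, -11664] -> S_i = -9*6^i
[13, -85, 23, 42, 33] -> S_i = Random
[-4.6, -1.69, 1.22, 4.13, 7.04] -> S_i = -4.60 + 2.91*i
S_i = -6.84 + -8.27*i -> [-6.84, -15.11, -23.38, -31.65, -39.92]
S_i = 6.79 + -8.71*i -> [6.79, -1.92, -10.63, -19.34, -28.05]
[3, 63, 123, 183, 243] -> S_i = 3 + 60*i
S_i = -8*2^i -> [-8, -16, -32, -64, -128]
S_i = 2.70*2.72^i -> [2.7, 7.34, 19.98, 54.33, 147.79]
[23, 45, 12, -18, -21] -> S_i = Random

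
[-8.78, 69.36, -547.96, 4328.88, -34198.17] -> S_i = -8.78*(-7.90)^i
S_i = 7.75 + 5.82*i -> [7.75, 13.57, 19.39, 25.21, 31.03]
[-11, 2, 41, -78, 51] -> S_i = Random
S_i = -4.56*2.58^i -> [-4.56, -11.76, -30.35, -78.31, -202.04]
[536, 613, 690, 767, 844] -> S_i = 536 + 77*i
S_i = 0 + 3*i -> [0, 3, 6, 9, 12]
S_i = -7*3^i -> [-7, -21, -63, -189, -567]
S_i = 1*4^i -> [1, 4, 16, 64, 256]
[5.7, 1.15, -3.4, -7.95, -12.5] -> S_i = 5.70 + -4.55*i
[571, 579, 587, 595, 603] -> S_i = 571 + 8*i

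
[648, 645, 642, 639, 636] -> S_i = 648 + -3*i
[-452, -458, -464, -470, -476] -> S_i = -452 + -6*i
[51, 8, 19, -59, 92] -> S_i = Random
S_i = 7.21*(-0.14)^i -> [7.21, -1.01, 0.14, -0.02, 0.0]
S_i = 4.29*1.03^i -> [4.29, 4.42, 4.55, 4.69, 4.83]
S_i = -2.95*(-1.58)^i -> [-2.95, 4.66, -7.36, 11.64, -18.38]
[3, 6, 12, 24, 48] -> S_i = 3*2^i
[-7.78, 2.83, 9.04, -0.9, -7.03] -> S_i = Random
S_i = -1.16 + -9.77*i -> [-1.16, -10.93, -20.7, -30.47, -40.24]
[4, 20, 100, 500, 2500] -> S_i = 4*5^i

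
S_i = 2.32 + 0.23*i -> [2.32, 2.55, 2.78, 3.01, 3.24]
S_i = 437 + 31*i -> [437, 468, 499, 530, 561]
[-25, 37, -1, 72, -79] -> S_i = Random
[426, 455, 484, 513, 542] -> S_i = 426 + 29*i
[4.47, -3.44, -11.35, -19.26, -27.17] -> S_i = 4.47 + -7.91*i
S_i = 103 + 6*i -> [103, 109, 115, 121, 127]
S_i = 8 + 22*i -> [8, 30, 52, 74, 96]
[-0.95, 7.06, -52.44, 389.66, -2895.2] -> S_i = -0.95*(-7.43)^i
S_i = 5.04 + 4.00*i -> [5.04, 9.04, 13.04, 17.04, 21.04]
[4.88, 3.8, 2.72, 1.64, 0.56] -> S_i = 4.88 + -1.08*i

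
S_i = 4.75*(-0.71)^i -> [4.75, -3.37, 2.39, -1.7, 1.21]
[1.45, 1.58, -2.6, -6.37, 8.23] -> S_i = Random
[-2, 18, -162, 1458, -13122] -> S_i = -2*-9^i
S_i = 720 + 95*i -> [720, 815, 910, 1005, 1100]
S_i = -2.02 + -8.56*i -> [-2.02, -10.58, -19.14, -27.7, -36.26]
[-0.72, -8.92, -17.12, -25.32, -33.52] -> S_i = -0.72 + -8.20*i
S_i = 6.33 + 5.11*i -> [6.33, 11.44, 16.55, 21.66, 26.77]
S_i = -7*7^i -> [-7, -49, -343, -2401, -16807]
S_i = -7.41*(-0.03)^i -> [-7.41, 0.22, -0.01, 0.0, -0.0]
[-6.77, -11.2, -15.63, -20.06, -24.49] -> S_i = -6.77 + -4.43*i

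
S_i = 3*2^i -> [3, 6, 12, 24, 48]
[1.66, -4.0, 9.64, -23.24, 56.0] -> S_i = 1.66*(-2.41)^i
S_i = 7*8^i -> [7, 56, 448, 3584, 28672]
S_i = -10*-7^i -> [-10, 70, -490, 3430, -24010]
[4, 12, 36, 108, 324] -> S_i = 4*3^i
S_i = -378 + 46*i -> [-378, -332, -286, -240, -194]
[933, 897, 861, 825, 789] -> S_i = 933 + -36*i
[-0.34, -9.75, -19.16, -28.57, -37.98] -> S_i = -0.34 + -9.41*i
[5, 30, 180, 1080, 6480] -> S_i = 5*6^i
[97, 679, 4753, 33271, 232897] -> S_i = 97*7^i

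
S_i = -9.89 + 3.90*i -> [-9.89, -5.99, -2.09, 1.81, 5.71]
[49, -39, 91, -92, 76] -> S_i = Random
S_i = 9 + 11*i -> [9, 20, 31, 42, 53]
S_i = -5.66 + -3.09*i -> [-5.66, -8.75, -11.84, -14.93, -18.02]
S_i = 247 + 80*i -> [247, 327, 407, 487, 567]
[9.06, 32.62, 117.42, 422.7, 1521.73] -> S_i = 9.06*3.60^i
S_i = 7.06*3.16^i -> [7.06, 22.31, 70.5, 222.77, 703.97]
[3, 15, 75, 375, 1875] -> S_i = 3*5^i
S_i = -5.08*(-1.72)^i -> [-5.08, 8.74, -15.03, 25.85, -44.46]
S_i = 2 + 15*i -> [2, 17, 32, 47, 62]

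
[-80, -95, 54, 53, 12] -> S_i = Random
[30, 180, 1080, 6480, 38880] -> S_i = 30*6^i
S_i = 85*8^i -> [85, 680, 5440, 43520, 348160]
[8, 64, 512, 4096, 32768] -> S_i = 8*8^i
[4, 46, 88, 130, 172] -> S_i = 4 + 42*i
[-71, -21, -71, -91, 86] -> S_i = Random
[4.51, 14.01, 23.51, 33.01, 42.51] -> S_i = 4.51 + 9.50*i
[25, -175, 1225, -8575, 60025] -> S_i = 25*-7^i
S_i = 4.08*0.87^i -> [4.08, 3.55, 3.09, 2.69, 2.34]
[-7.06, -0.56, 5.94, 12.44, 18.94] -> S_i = -7.06 + 6.50*i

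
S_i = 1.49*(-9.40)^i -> [1.49, -14.01, 131.66, -1237.57, 11633.16]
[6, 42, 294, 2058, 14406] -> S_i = 6*7^i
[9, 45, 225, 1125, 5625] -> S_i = 9*5^i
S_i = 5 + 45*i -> [5, 50, 95, 140, 185]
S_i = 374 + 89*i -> [374, 463, 552, 641, 730]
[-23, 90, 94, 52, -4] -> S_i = Random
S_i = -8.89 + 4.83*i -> [-8.89, -4.06, 0.77, 5.6, 10.43]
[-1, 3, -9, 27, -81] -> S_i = -1*-3^i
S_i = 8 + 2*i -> [8, 10, 12, 14, 16]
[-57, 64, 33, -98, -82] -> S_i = Random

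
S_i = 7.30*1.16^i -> [7.3, 8.47, 9.82, 11.39, 13.22]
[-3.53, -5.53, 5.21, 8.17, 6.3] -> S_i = Random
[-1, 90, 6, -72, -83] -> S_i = Random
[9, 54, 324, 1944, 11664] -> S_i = 9*6^i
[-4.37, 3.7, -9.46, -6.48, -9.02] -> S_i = Random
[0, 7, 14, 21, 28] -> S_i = 0 + 7*i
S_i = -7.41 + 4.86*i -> [-7.41, -2.55, 2.31, 7.17, 12.03]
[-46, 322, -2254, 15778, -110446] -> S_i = -46*-7^i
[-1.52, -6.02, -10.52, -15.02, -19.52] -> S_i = -1.52 + -4.50*i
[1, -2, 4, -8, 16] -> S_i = 1*-2^i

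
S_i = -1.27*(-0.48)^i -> [-1.27, 0.61, -0.29, 0.14, -0.07]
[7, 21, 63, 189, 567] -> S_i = 7*3^i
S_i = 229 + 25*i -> [229, 254, 279, 304, 329]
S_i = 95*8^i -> [95, 760, 6080, 48640, 389120]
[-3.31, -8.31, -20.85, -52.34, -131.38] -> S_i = -3.31*2.51^i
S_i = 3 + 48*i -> [3, 51, 99, 147, 195]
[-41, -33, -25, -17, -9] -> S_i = -41 + 8*i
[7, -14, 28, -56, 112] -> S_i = 7*-2^i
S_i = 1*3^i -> [1, 3, 9, 27, 81]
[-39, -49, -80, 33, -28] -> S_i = Random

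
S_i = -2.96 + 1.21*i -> [-2.96, -1.75, -0.54, 0.67, 1.88]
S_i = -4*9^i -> [-4, -36, -324, -2916, -26244]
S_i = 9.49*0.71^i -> [9.49, 6.74, 4.78, 3.4, 2.41]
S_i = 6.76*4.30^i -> [6.76, 29.07, 124.99, 537.47, 2311.11]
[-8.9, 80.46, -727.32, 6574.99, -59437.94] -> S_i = -8.90*(-9.04)^i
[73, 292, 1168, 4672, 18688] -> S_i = 73*4^i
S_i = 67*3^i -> [67, 201, 603, 1809, 5427]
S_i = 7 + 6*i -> [7, 13, 19, 25, 31]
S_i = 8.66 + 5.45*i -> [8.66, 14.11, 19.56, 25.01, 30.46]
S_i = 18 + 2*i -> [18, 20, 22, 24, 26]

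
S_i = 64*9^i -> [64, 576, 5184, 46656, 419904]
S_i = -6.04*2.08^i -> [-6.04, -12.56, -26.13, -54.35, -113.06]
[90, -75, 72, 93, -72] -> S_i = Random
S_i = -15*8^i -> [-15, -120, -960, -7680, -61440]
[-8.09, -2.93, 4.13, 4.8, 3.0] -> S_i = Random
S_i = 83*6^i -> [83, 498, 2988, 17928, 107568]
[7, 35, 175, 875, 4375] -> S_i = 7*5^i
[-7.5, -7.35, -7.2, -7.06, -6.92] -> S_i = -7.50*0.98^i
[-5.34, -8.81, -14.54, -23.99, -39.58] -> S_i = -5.34*1.65^i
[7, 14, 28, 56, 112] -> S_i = 7*2^i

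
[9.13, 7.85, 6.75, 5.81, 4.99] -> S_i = 9.13*0.86^i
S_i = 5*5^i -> [5, 25, 125, 625, 3125]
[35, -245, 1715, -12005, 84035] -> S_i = 35*-7^i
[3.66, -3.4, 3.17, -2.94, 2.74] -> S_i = 3.66*(-0.93)^i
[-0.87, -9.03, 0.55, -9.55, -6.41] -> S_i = Random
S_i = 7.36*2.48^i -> [7.36, 18.25, 45.27, 112.26, 278.41]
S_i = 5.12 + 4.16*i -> [5.12, 9.28, 13.44, 17.6, 21.76]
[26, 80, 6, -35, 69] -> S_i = Random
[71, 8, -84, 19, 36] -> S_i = Random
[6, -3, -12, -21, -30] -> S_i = 6 + -9*i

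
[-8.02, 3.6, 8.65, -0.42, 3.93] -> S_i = Random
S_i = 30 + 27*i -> [30, 57, 84, 111, 138]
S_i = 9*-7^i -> [9, -63, 441, -3087, 21609]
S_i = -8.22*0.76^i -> [-8.22, -6.25, -4.75, -3.61, -2.74]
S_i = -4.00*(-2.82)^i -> [-4.0, 11.28, -31.81, 89.7, -252.96]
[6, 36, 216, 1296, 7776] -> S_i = 6*6^i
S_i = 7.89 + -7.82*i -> [7.89, 0.07, -7.75, -15.57, -23.39]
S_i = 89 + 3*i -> [89, 92, 95, 98, 101]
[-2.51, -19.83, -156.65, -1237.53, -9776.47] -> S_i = -2.51*7.90^i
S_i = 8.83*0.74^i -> [8.83, 6.53, 4.84, 3.58, 2.65]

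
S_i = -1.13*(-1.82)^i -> [-1.13, 2.06, -3.74, 6.81, -12.4]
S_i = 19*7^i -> [19, 133, 931, 6517, 45619]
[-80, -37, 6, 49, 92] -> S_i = -80 + 43*i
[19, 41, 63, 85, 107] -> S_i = 19 + 22*i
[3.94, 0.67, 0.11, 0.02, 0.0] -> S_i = 3.94*0.17^i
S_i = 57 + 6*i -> [57, 63, 69, 75, 81]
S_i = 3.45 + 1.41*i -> [3.45, 4.86, 6.27, 7.68, 9.09]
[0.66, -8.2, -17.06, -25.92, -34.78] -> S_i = 0.66 + -8.86*i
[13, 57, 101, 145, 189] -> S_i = 13 + 44*i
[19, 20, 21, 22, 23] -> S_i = 19 + 1*i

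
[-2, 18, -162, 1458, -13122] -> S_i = -2*-9^i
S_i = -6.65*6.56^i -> [-6.65, -43.62, -286.17, -1877.3, -12315.07]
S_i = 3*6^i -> [3, 18, 108, 648, 3888]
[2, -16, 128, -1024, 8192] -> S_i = 2*-8^i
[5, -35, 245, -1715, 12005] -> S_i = 5*-7^i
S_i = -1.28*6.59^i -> [-1.28, -8.44, -55.59, -366.32, -2414.08]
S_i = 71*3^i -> [71, 213, 639, 1917, 5751]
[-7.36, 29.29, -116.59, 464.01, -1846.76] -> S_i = -7.36*(-3.98)^i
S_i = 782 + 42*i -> [782, 824, 866, 908, 950]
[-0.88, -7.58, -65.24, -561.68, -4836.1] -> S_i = -0.88*8.61^i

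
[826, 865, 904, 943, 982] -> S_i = 826 + 39*i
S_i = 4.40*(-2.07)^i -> [4.4, -9.11, 18.85, -39.03, 80.79]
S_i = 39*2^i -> [39, 78, 156, 312, 624]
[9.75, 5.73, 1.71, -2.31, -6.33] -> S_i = 9.75 + -4.02*i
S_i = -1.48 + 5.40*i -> [-1.48, 3.92, 9.32, 14.72, 20.12]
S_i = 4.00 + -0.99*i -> [4.0, 3.01, 2.02, 1.03, 0.04]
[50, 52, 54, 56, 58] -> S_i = 50 + 2*i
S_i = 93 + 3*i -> [93, 96, 99, 102, 105]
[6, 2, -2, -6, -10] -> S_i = 6 + -4*i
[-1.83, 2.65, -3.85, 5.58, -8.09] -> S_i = -1.83*(-1.45)^i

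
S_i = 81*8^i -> [81, 648, 5184, 41472, 331776]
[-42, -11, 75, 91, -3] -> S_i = Random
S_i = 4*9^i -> [4, 36, 324, 2916, 26244]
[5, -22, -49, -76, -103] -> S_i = 5 + -27*i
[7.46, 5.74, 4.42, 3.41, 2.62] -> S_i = 7.46*0.77^i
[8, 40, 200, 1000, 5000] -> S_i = 8*5^i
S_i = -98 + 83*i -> [-98, -15, 68, 151, 234]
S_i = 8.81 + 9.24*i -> [8.81, 18.05, 27.29, 36.53, 45.77]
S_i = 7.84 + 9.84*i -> [7.84, 17.68, 27.52, 37.36, 47.2]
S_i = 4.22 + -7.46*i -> [4.22, -3.24, -10.7, -18.16, -25.62]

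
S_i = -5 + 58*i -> [-5, 53, 111, 169, 227]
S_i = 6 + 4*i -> [6, 10, 14, 18, 22]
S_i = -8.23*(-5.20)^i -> [-8.23, 42.8, -222.54, 1157.2, -6017.46]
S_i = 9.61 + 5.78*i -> [9.61, 15.39, 21.17, 26.95, 32.73]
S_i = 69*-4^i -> [69, -276, 1104, -4416, 17664]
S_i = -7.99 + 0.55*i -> [-7.99, -7.44, -6.89, -6.34, -5.79]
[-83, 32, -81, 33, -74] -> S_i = Random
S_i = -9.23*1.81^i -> [-9.23, -16.71, -30.24, -54.73, -99.06]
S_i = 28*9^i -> [28, 252, 2268, 20412, 183708]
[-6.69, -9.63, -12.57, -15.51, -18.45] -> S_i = -6.69 + -2.94*i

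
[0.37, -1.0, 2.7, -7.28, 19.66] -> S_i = 0.37*(-2.70)^i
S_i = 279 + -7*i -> [279, 272, 265, 258, 251]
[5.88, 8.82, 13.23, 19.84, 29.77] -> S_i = 5.88*1.50^i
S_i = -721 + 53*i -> [-721, -668, -615, -562, -509]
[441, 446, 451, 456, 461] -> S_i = 441 + 5*i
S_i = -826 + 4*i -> [-826, -822, -818, -814, -810]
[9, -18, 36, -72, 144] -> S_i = 9*-2^i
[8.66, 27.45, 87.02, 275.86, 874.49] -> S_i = 8.66*3.17^i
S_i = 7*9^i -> [7, 63, 567, 5103, 45927]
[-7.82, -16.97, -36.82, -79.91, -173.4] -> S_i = -7.82*2.17^i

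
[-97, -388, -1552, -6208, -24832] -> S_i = -97*4^i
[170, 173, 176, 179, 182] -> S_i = 170 + 3*i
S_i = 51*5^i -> [51, 255, 1275, 6375, 31875]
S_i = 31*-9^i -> [31, -279, 2511, -22599, 203391]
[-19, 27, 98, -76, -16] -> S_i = Random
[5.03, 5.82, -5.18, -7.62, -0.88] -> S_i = Random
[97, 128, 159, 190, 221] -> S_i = 97 + 31*i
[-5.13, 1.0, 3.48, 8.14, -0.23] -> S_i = Random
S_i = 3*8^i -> [3, 24, 192, 1536, 12288]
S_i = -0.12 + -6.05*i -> [-0.12, -6.17, -12.22, -18.27, -24.32]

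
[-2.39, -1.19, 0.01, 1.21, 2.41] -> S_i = -2.39 + 1.20*i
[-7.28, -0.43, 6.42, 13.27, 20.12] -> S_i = -7.28 + 6.85*i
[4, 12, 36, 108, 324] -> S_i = 4*3^i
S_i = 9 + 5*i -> [9, 14, 19, 24, 29]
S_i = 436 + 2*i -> [436, 438, 440, 442, 444]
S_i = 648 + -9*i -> [648, 639, 630, 621, 612]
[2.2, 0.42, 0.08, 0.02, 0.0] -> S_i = 2.20*0.19^i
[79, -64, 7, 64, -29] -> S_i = Random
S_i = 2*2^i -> [2, 4, 8, 16, 32]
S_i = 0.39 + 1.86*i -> [0.39, 2.25, 4.11, 5.97, 7.83]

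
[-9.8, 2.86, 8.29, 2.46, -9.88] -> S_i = Random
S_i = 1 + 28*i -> [1, 29, 57, 85, 113]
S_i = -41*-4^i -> [-41, 164, -656, 2624, -10496]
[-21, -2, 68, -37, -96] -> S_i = Random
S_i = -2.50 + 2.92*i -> [-2.5, 0.42, 3.34, 6.26, 9.18]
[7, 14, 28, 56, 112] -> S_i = 7*2^i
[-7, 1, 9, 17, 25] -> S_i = -7 + 8*i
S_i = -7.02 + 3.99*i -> [-7.02, -3.03, 0.96, 4.95, 8.94]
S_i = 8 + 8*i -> [8, 16, 24, 32, 40]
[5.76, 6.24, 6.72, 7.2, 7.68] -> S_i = 5.76 + 0.48*i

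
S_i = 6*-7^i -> [6, -42, 294, -2058, 14406]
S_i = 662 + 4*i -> [662, 666, 670, 674, 678]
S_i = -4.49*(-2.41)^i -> [-4.49, 10.82, -26.08, 62.85, -151.47]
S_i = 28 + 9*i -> [28, 37, 46, 55, 64]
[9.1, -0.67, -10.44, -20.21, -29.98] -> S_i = 9.10 + -9.77*i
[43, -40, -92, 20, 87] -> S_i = Random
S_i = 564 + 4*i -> [564, 568, 572, 576, 580]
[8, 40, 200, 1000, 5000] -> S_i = 8*5^i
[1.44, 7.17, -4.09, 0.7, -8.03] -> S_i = Random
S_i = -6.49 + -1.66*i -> [-6.49, -8.15, -9.81, -11.47, -13.13]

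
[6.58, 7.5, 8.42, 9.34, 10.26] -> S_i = 6.58 + 0.92*i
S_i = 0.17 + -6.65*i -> [0.17, -6.48, -13.13, -19.78, -26.43]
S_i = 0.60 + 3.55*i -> [0.6, 4.15, 7.7, 11.25, 14.8]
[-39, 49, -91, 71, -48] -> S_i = Random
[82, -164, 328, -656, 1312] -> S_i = 82*-2^i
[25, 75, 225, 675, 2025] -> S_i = 25*3^i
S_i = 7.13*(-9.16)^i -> [7.13, -65.31, 598.25, -5479.94, 50196.27]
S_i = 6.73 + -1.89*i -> [6.73, 4.84, 2.95, 1.06, -0.83]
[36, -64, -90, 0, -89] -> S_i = Random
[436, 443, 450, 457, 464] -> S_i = 436 + 7*i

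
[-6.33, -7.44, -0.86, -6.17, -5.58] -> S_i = Random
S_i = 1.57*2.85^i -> [1.57, 4.47, 12.75, 36.34, 103.58]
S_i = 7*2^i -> [7, 14, 28, 56, 112]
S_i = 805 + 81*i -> [805, 886, 967, 1048, 1129]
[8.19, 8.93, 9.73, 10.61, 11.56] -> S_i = 8.19*1.09^i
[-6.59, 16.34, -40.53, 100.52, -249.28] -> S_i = -6.59*(-2.48)^i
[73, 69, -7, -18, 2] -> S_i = Random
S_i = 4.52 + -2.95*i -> [4.52, 1.57, -1.38, -4.33, -7.28]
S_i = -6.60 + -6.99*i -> [-6.6, -13.59, -20.58, -27.57, -34.56]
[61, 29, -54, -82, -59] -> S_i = Random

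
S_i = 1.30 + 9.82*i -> [1.3, 11.12, 20.94, 30.76, 40.58]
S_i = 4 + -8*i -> [4, -4, -12, -20, -28]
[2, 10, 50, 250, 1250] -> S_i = 2*5^i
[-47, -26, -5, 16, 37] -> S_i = -47 + 21*i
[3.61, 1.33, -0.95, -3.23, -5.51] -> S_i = 3.61 + -2.28*i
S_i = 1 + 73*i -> [1, 74, 147, 220, 293]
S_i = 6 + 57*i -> [6, 63, 120, 177, 234]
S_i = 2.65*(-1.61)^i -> [2.65, -4.27, 6.87, -11.06, 17.81]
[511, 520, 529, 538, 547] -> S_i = 511 + 9*i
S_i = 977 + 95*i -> [977, 1072, 1167, 1262, 1357]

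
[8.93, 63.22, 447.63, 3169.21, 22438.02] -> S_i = 8.93*7.08^i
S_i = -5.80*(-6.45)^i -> [-5.8, 37.41, -241.29, 1556.35, -10038.45]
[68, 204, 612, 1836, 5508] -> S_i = 68*3^i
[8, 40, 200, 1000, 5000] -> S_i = 8*5^i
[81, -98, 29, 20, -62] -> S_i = Random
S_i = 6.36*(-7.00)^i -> [6.36, -44.52, 311.64, -2181.48, 15270.36]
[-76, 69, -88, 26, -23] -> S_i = Random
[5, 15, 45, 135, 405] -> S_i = 5*3^i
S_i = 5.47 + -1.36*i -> [5.47, 4.11, 2.75, 1.39, 0.03]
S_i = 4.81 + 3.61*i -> [4.81, 8.42, 12.03, 15.64, 19.25]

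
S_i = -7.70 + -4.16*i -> [-7.7, -11.86, -16.02, -20.18, -24.34]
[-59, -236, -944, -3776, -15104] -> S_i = -59*4^i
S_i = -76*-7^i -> [-76, 532, -3724, 26068, -182476]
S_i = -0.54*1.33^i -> [-0.54, -0.72, -0.96, -1.27, -1.69]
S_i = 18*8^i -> [18, 144, 1152, 9216, 73728]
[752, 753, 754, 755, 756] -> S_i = 752 + 1*i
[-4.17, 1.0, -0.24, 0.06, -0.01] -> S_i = -4.17*(-0.24)^i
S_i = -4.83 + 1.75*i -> [-4.83, -3.08, -1.33, 0.42, 2.17]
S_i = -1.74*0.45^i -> [-1.74, -0.78, -0.35, -0.16, -0.07]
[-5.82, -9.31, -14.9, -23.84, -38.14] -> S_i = -5.82*1.60^i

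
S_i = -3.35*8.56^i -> [-3.35, -28.68, -245.47, -2101.19, -17986.22]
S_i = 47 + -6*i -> [47, 41, 35, 29, 23]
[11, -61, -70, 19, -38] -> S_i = Random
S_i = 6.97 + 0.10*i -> [6.97, 7.07, 7.17, 7.27, 7.37]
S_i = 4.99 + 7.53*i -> [4.99, 12.52, 20.05, 27.58, 35.11]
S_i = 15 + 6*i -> [15, 21, 27, 33, 39]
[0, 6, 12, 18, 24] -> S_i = 0 + 6*i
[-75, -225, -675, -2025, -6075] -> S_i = -75*3^i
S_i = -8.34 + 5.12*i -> [-8.34, -3.22, 1.9, 7.02, 12.14]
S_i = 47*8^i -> [47, 376, 3008, 24064, 192512]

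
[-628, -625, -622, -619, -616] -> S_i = -628 + 3*i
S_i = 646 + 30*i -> [646, 676, 706, 736, 766]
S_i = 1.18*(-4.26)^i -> [1.18, -5.03, 21.41, -91.22, 388.62]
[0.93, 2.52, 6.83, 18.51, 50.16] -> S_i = 0.93*2.71^i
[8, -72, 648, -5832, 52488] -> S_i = 8*-9^i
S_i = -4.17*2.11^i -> [-4.17, -8.8, -18.57, -39.17, -82.65]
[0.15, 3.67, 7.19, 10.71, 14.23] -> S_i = 0.15 + 3.52*i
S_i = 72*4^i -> [72, 288, 1152, 4608, 18432]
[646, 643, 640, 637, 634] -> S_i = 646 + -3*i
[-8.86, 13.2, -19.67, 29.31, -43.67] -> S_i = -8.86*(-1.49)^i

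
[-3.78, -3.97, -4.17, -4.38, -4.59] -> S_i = -3.78*1.05^i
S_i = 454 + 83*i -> [454, 537, 620, 703, 786]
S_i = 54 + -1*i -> [54, 53, 52, 51, 50]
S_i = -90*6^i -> [-90, -540, -3240, -19440, -116640]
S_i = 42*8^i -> [42, 336, 2688, 21504, 172032]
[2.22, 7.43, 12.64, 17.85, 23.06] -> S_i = 2.22 + 5.21*i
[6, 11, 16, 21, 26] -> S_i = 6 + 5*i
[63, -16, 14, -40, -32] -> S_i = Random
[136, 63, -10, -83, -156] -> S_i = 136 + -73*i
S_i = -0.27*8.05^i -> [-0.27, -2.17, -17.5, -140.85, -1133.83]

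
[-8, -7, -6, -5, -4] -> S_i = -8 + 1*i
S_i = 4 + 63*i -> [4, 67, 130, 193, 256]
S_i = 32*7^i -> [32, 224, 1568, 10976, 76832]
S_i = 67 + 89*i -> [67, 156, 245, 334, 423]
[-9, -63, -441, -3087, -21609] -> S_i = -9*7^i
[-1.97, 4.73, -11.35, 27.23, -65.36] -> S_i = -1.97*(-2.40)^i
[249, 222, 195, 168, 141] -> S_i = 249 + -27*i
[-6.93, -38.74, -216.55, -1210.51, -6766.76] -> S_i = -6.93*5.59^i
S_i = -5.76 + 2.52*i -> [-5.76, -3.24, -0.72, 1.8, 4.32]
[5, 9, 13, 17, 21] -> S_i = 5 + 4*i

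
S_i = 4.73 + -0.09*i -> [4.73, 4.64, 4.55, 4.46, 4.37]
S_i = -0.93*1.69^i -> [-0.93, -1.57, -2.66, -4.49, -7.59]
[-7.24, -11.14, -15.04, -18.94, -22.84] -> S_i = -7.24 + -3.90*i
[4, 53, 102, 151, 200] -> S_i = 4 + 49*i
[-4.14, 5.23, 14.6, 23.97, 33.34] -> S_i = -4.14 + 9.37*i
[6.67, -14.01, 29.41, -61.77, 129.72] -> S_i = 6.67*(-2.10)^i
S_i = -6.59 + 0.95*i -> [-6.59, -5.64, -4.69, -3.74, -2.79]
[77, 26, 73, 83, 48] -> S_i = Random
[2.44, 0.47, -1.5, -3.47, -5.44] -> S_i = 2.44 + -1.97*i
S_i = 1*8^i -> [1, 8, 64, 512, 4096]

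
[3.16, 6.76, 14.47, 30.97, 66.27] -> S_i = 3.16*2.14^i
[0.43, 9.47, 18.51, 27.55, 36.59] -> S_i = 0.43 + 9.04*i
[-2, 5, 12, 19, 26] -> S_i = -2 + 7*i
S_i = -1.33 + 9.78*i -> [-1.33, 8.45, 18.23, 28.01, 37.79]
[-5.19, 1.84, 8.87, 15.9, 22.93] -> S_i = -5.19 + 7.03*i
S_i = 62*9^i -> [62, 558, 5022, 45198, 406782]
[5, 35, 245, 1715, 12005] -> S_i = 5*7^i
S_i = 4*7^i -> [4, 28, 196, 1372, 9604]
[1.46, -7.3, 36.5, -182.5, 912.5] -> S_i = 1.46*(-5.00)^i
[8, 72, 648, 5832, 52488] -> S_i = 8*9^i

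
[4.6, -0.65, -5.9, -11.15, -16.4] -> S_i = 4.60 + -5.25*i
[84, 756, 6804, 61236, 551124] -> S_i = 84*9^i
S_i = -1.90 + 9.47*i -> [-1.9, 7.57, 17.04, 26.51, 35.98]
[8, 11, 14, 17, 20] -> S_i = 8 + 3*i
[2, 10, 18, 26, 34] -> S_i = 2 + 8*i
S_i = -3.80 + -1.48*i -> [-3.8, -5.28, -6.76, -8.24, -9.72]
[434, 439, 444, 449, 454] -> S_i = 434 + 5*i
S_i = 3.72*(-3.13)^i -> [3.72, -11.64, 36.44, -114.07, 357.04]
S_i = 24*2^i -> [24, 48, 96, 192, 384]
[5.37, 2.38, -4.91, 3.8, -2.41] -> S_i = Random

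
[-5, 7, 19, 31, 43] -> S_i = -5 + 12*i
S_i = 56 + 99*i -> [56, 155, 254, 353, 452]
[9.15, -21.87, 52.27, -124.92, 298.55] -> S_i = 9.15*(-2.39)^i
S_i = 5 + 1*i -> [5, 6, 7, 8, 9]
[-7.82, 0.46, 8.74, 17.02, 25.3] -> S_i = -7.82 + 8.28*i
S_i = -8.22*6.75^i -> [-8.22, -55.49, -374.52, -2528.04, -17064.24]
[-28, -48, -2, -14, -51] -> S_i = Random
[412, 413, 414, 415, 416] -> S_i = 412 + 1*i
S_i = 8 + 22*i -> [8, 30, 52, 74, 96]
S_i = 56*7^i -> [56, 392, 2744, 19208, 134456]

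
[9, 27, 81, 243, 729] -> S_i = 9*3^i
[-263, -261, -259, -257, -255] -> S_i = -263 + 2*i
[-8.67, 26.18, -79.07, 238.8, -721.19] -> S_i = -8.67*(-3.02)^i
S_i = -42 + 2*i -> [-42, -40, -38, -36, -34]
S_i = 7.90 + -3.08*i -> [7.9, 4.82, 1.74, -1.34, -4.42]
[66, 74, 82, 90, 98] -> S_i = 66 + 8*i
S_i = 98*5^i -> [98, 490, 2450, 12250, 61250]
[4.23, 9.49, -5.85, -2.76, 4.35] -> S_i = Random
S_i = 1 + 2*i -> [1, 3, 5, 7, 9]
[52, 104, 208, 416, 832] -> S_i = 52*2^i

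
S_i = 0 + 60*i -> [0, 60, 120, 180, 240]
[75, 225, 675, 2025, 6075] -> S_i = 75*3^i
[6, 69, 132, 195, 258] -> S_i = 6 + 63*i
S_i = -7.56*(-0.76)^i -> [-7.56, 5.75, -4.37, 3.32, -2.52]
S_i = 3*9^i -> [3, 27, 243, 2187, 19683]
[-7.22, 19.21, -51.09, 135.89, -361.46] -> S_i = -7.22*(-2.66)^i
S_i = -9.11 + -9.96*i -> [-9.11, -19.07, -29.03, -38.99, -48.95]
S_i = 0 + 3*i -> [0, 3, 6, 9, 12]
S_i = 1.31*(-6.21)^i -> [1.31, -8.14, 50.52, -313.72, 1948.22]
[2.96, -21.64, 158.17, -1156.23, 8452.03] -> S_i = 2.96*(-7.31)^i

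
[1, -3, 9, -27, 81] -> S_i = 1*-3^i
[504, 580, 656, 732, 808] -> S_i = 504 + 76*i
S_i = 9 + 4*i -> [9, 13, 17, 21, 25]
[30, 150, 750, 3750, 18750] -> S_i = 30*5^i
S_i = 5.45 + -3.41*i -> [5.45, 2.04, -1.37, -4.78, -8.19]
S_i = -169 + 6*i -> [-169, -163, -157, -151, -145]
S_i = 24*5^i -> [24, 120, 600, 3000, 15000]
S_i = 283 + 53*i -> [283, 336, 389, 442, 495]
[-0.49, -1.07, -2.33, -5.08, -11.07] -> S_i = -0.49*2.18^i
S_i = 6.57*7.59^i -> [6.57, 49.87, 378.49, 2872.7, 21803.81]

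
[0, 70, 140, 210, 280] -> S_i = 0 + 70*i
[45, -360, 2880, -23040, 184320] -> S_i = 45*-8^i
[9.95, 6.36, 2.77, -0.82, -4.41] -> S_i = 9.95 + -3.59*i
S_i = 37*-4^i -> [37, -148, 592, -2368, 9472]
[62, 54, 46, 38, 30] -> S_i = 62 + -8*i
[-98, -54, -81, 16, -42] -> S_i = Random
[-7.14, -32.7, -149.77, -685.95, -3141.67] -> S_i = -7.14*4.58^i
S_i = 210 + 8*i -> [210, 218, 226, 234, 242]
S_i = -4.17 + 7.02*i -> [-4.17, 2.85, 9.87, 16.89, 23.91]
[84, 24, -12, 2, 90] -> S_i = Random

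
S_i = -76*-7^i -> [-76, 532, -3724, 26068, -182476]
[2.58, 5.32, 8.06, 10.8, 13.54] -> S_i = 2.58 + 2.74*i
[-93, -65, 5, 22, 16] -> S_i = Random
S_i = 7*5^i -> [7, 35, 175, 875, 4375]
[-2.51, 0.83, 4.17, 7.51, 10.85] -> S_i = -2.51 + 3.34*i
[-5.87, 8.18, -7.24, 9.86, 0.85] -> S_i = Random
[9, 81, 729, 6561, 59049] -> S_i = 9*9^i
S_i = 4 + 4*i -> [4, 8, 12, 16, 20]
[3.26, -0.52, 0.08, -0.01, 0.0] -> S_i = 3.26*(-0.16)^i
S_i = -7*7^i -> [-7, -49, -343, -2401, -16807]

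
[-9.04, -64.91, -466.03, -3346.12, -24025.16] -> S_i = -9.04*7.18^i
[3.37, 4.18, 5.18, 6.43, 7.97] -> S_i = 3.37*1.24^i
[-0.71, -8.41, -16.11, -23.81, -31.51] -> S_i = -0.71 + -7.70*i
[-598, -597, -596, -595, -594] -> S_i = -598 + 1*i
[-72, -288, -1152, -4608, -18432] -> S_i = -72*4^i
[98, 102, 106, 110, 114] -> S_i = 98 + 4*i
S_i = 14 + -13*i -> [14, 1, -12, -25, -38]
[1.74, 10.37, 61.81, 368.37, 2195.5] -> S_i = 1.74*5.96^i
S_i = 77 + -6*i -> [77, 71, 65, 59, 53]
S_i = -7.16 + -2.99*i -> [-7.16, -10.15, -13.14, -16.13, -19.12]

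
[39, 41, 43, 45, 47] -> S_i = 39 + 2*i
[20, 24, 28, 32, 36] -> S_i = 20 + 4*i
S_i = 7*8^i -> [7, 56, 448, 3584, 28672]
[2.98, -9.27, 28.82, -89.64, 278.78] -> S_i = 2.98*(-3.11)^i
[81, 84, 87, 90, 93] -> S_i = 81 + 3*i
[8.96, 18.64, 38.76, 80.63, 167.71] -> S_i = 8.96*2.08^i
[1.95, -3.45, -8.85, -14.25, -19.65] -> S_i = 1.95 + -5.40*i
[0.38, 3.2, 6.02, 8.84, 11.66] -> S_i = 0.38 + 2.82*i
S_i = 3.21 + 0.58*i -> [3.21, 3.79, 4.37, 4.95, 5.53]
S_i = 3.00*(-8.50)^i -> [3.0, -25.5, 216.75, -1842.38, 15660.19]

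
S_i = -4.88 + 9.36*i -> [-4.88, 4.48, 13.84, 23.2, 32.56]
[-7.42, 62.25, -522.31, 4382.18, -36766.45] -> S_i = -7.42*(-8.39)^i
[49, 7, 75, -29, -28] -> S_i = Random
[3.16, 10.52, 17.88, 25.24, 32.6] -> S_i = 3.16 + 7.36*i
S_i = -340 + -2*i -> [-340, -342, -344, -346, -348]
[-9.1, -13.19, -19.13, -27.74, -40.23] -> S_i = -9.10*1.45^i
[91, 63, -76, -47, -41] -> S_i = Random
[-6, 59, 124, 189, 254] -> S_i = -6 + 65*i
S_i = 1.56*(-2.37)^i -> [1.56, -3.7, 8.76, -20.77, 49.22]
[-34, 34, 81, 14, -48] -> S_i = Random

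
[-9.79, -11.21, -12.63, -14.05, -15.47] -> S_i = -9.79 + -1.42*i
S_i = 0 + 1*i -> [0, 1, 2, 3, 4]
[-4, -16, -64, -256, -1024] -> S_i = -4*4^i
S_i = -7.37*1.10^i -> [-7.37, -8.11, -8.92, -9.81, -10.79]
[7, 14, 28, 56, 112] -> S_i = 7*2^i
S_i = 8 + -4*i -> [8, 4, 0, -4, -8]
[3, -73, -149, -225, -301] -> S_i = 3 + -76*i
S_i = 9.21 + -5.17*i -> [9.21, 4.04, -1.13, -6.3, -11.47]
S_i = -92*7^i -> [-92, -644, -4508, -31556, -220892]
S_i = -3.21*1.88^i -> [-3.21, -6.03, -11.35, -21.33, -40.1]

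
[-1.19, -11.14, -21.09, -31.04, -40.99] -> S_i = -1.19 + -9.95*i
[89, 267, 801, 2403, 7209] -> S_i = 89*3^i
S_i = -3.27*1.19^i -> [-3.27, -3.89, -4.63, -5.51, -6.56]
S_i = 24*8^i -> [24, 192, 1536, 12288, 98304]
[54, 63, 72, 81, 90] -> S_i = 54 + 9*i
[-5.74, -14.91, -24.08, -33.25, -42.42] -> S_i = -5.74 + -9.17*i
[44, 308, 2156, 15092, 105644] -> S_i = 44*7^i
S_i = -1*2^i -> [-1, -2, -4, -8, -16]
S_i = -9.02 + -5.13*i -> [-9.02, -14.15, -19.28, -24.41, -29.54]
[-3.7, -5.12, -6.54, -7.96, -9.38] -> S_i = -3.70 + -1.42*i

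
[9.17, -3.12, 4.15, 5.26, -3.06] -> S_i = Random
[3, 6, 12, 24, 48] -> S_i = 3*2^i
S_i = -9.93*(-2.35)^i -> [-9.93, 23.34, -54.84, 128.87, -302.85]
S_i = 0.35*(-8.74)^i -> [0.35, -3.06, 26.74, -233.67, 2042.27]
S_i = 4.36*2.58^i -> [4.36, 11.25, 29.02, 74.88, 193.18]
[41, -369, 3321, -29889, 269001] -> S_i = 41*-9^i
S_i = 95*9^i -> [95, 855, 7695, 69255, 623295]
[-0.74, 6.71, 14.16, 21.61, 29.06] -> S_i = -0.74 + 7.45*i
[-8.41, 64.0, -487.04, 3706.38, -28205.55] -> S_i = -8.41*(-7.61)^i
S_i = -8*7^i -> [-8, -56, -392, -2744, -19208]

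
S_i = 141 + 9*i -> [141, 150, 159, 168, 177]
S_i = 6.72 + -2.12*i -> [6.72, 4.6, 2.48, 0.36, -1.76]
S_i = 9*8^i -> [9, 72, 576, 4608, 36864]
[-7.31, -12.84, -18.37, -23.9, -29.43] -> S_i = -7.31 + -5.53*i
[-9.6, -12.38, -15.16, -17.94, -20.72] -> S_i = -9.60 + -2.78*i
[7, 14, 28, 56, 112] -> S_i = 7*2^i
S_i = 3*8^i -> [3, 24, 192, 1536, 12288]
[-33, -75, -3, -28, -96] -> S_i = Random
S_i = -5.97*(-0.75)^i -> [-5.97, 4.48, -3.36, 2.52, -1.89]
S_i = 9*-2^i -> [9, -18, 36, -72, 144]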